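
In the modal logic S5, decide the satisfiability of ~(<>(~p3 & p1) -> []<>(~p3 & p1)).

No, unsatisfiable

1. ~(<>(~p3 & p1) -> []<>(~p3 & p1)), w0
2. <>(~p3 & p1), w0   [~->-rule on 1]
3. ~[]<>(~p3 & p1), w0   [~->-rule on 1]
4. ~p3 & p1, w1   [<>-rule on 2: fresh world w1, w0Rw1]
5. ~p3, w1   [&-rule on 4]
6. p1, w1   [&-rule on 4]
7. ~<>(~p3 & p1), w2   [~[]-rule on 3: fresh world w2, w0Rw2]
8. ~(~p3 & p1), w0   [~<>-rule on 7 via w2Rw0]
9. ~(~p3 & p1), w1   [~<>-rule on 7 via w2Rw1]
10. ~(~p3 & p1), w2   [~<>-rule on 7 via w2Rw2]
11. ~p1, w0   [~&-rule on 8 (branches; this branch)]
12. ~p1, w1   [~&-rule on 9 (branches; this branch)]
Accessibility: w0Rw0, w0Rw1, w0Rw2, w1Rw0, w1Rw1, w1Rw2, w2Rw0, w2Rw1, w2Rw2
Branch closes: p1 and ~p1 both at w1.
(One branch shown.) All branches close.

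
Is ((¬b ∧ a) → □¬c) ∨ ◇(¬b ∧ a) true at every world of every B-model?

Tableau for the negation ¬(((¬b ∧ a) → □¬c) ∨ ◇(¬b ∧ a)):
1. ¬(((¬b ∧ a) → □¬c) ∨ ◇(¬b ∧ a)), 0
2. ¬((¬b ∧ a) → □¬c), 0
3. ¬◇(¬b ∧ a), 0
4. ¬b ∧ a, 0
5. ¬□¬c, 0
6. ¬b, 0
7. a, 0
8. ¬(¬b ∧ a), 0
9. ¬a, 0
Accessibility: 0R0
Branch closes: a and ¬a both at 0.
All branches of the negation close; one closing branch shown above.

Valid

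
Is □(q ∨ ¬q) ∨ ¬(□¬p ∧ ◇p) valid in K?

Valid in K

Tableau for the negation ¬(□(q ∨ ¬q) ∨ ¬(□¬p ∧ ◇p)):
1. ¬(□(q ∨ ¬q) ∨ ¬(□¬p ∧ ◇p)), w0
2. ¬□(q ∨ ¬q), w0
3. □¬p ∧ ◇p, w0
4. □¬p, w0
5. ◇p, w0
6. ¬(q ∨ ¬q), w1
7. ¬q, w1
8. q, w1
Accessibility: w0Rw1
Branch closes: q and ¬q both at w1.
All branches of the negation close; one closing branch shown above.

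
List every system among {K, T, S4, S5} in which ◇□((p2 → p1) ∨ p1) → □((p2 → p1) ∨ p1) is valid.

S5-tableau for the negation ¬(◇□((p2 → p1) ∨ p1) → □((p2 → p1) ∨ p1)):
1. ¬(◇□((p2 → p1) ∨ p1) → □((p2 → p1) ∨ p1)), 0
2. ◇□((p2 → p1) ∨ p1), 0
3. ¬□((p2 → p1) ∨ p1), 0
4. □((p2 → p1) ∨ p1), 1
5. (p2 → p1) ∨ p1, 0
6. (p2 → p1) ∨ p1, 1
7. p2 → p1, 0
8. p2 → p1, 1
9. p1, 0
10. p1, 1
11. ¬((p2 → p1) ∨ p1), 2
12. ¬(p2 → p1), 2
13. ¬p1, 2
14. p2, 2
15. (p2 → p1) ∨ p1, 2
16. p2 → p1, 2
17. p1, 2
Accessibility: 0R0, 0R1, 0R2, 1R0, 1R1, 1R2, 2R0, 2R1, 2R2
Branch closes: p1 and ¬p1 both at 2.
Every branch closes (one shown): valid in S5.
S4-tableau for the negation ¬(◇□((p2 → p1) ∨ p1) → □((p2 → p1) ∨ p1)):
1. ¬(◇□((p2 → p1) ∨ p1) → □((p2 → p1) ∨ p1)), 0
2. ◇□((p2 → p1) ∨ p1), 0
3. ¬□((p2 → p1) ∨ p1), 0
4. □((p2 → p1) ∨ p1), 1
5. (p2 → p1) ∨ p1, 1
6. p1, 1
7. ¬((p2 → p1) ∨ p1), 2
8. ¬(p2 → p1), 2
9. ¬p1, 2
10. p2, 2
Accessibility: 0R0, 0R1, 0R2, 1R1, 2R2
Complete open branch: countermodel on an S4-frame, so not valid in S4, nor in K, T (the same frame is also a K-frame and a T-frame).

S5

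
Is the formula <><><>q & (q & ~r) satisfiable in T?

1. <><><>q & (q & ~r), w0
2. <><><>q, w0
3. q & ~r, w0
4. q, w0
5. ~r, w0
6. <><>q, w1
7. <>q, w2
8. q, w3
Accessibility: w0Rw0, w0Rw1, w1Rw1, w1Rw2, w2Rw2, w2Rw3, w3Rw3

Satisfiable (open branch found)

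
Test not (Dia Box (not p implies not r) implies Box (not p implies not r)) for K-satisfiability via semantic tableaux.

Satisfiable (open branch found)

1. not (Dia Box (not p implies not r) implies Box (not p implies not r)), w0
2. Dia Box (not p implies not r), w0   [neg-implies-rule on 1]
3. not Box (not p implies not r), w0   [neg-implies-rule on 1]
4. Box (not p implies not r), w1   [Dia-rule on 2: fresh world w1, w0Rw1]
5. not (not p implies not r), w2   [neg-Box-rule on 3: fresh world w2, w0Rw2]
6. not p, w2   [neg-implies-rule on 5]
7. r, w2   [neg-implies-rule on 5]
Accessibility: w0Rw1, w0Rw2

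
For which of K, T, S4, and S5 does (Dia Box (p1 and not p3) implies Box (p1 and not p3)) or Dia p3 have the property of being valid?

S5

S5-tableau for the negation not ((Dia Box (p1 and not p3) implies Box (p1 and not p3)) or Dia p3):
1. not ((Dia Box (p1 and not p3) implies Box (p1 and not p3)) or Dia p3), w0
2. not (Dia Box (p1 and not p3) implies Box (p1 and not p3)), w0
3. not Dia p3, w0
4. Dia Box (p1 and not p3), w0
5. not Box (p1 and not p3), w0
6. not p3, w0
7. Box (p1 and not p3), w1
8. not p3, w1
9. p1 and not p3, w0
10. p1, w0
11. p1 and not p3, w1
12. p1, w1
13. not (p1 and not p3), w2
14. not p3, w2
15. p1 and not p3, w2
16. p1, w2
17. p3, w2
Accessibility: w0Rw0, w0Rw1, w0Rw2, w1Rw0, w1Rw1, w1Rw2, w2Rw0, w2Rw1, w2Rw2
Branch closes: p3 and not p3 both at w2.
Every branch closes (one shown): valid in S5.
S4-tableau for the negation not ((Dia Box (p1 and not p3) implies Box (p1 and not p3)) or Dia p3):
1. not ((Dia Box (p1 and not p3) implies Box (p1 and not p3)) or Dia p3), w0
2. not (Dia Box (p1 and not p3) implies Box (p1 and not p3)), w0
3. not Dia p3, w0
4. Dia Box (p1 and not p3), w0
5. not Box (p1 and not p3), w0
6. not p3, w0
7. Box (p1 and not p3), w1
8. not p3, w1
9. p1 and not p3, w1
10. p1, w1
11. not (p1 and not p3), w2
12. not p3, w2
13. not p1, w2
Accessibility: w0Rw0, w0Rw1, w0Rw2, w1Rw1, w2Rw2
Complete open branch: countermodel on an S4-frame, so not valid in S4, nor in K, T (the same frame is also a K-frame and a T-frame).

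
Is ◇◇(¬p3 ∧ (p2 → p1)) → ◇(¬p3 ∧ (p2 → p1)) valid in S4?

Valid

Tableau for the negation ¬(◇◇(¬p3 ∧ (p2 → p1)) → ◇(¬p3 ∧ (p2 → p1))):
1. ¬(◇◇(¬p3 ∧ (p2 → p1)) → ◇(¬p3 ∧ (p2 → p1))), 0
2. ◇◇(¬p3 ∧ (p2 → p1)), 0   [¬→-rule on 1]
3. ¬◇(¬p3 ∧ (p2 → p1)), 0   [¬→-rule on 1]
4. ¬(¬p3 ∧ (p2 → p1)), 0   [¬◇-rule on 3 via 0R0]
5. ¬(p2 → p1), 0   [¬∧-rule on 4 (branches; this branch)]
6. p2, 0   [¬→-rule on 5]
7. ¬p1, 0   [¬→-rule on 5]
8. ◇(¬p3 ∧ (p2 → p1)), 1   [◇-rule on 2: fresh world 1, 0R1]
9. ¬(¬p3 ∧ (p2 → p1)), 1   [¬◇-rule on 3 via 0R1]
10. ¬(p2 → p1), 1   [¬∧-rule on 9 (branches; this branch)]
11. p2, 1   [¬→-rule on 10]
12. ¬p1, 1   [¬→-rule on 10]
13. ¬p3 ∧ (p2 → p1), 2   [◇-rule on 8: fresh world 2, 1R2]
14. ¬p3, 2   [∧-rule on 13]
15. p2 → p1, 2   [∧-rule on 13]
16. ¬(¬p3 ∧ (p2 → p1)), 2   [¬◇-rule on 3 via 0R2]
17. p1, 2   [→-rule on 15 (branches; this branch)]
18. ¬(p2 → p1), 2   [¬∧-rule on 16 (branches; this branch)]
19. p2, 2   [¬→-rule on 18]
20. ¬p1, 2   [¬→-rule on 18]
Accessibility: 0R0, 0R1, 0R2, 1R1, 1R2, 2R2
Branch closes: p1 and ¬p1 both at 2.
All branches of the negation close; one closing branch shown above.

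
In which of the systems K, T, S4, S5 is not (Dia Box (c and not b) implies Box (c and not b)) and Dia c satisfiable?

S5-tableau for the formula:
1. not (Dia Box (c and not b) implies Box (c and not b)) and Dia c, 0
2. not (Dia Box (c and not b) implies Box (c and not b)), 0   [and-rule on 1]
3. Dia c, 0   [and-rule on 1]
4. Dia Box (c and not b), 0   [neg-implies-rule on 2]
5. not Box (c and not b), 0   [neg-implies-rule on 2]
6. c, 1   [Dia-rule on 3: fresh world 1, 0R1]
7. Box (c and not b), 2   [Dia-rule on 4: fresh world 2, 0R2]
8. c and not b, 0   [Box-rule on 7 via 2R0]
9. c, 0   [and-rule on 8]
10. not b, 0   [and-rule on 8]
11. c and not b, 1   [Box-rule on 7 via 2R1]
12. not b, 1   [and-rule on 11]
13. c and not b, 2   [Box-rule on 7 via 2R2]
14. c, 2   [and-rule on 13]
15. not b, 2   [and-rule on 13]
16. not (c and not b), 3   [neg-Box-rule on 5: fresh world 3, 0R3]
17. c and not b, 3   [Box-rule on 7 via 2R3]
18. c, 3   [and-rule on 17]
19. not b, 3   [and-rule on 17]
20. b, 3   [neg-and-rule on 16 (branches; this branch)]
Accessibility: 0R0, 0R1, 0R2, 0R3, 1R0, 1R1, 1R2, 1R3, 2R0, 2R1, 2R2, 2R3, 3R0, 3R1, 3R2, 3R3
Branch closes: b and not b both at 3.
Every branch closes (one shown): unsatisfiable in S5.
S4-tableau for the formula:
1. not (Dia Box (c and not b) implies Box (c and not b)) and Dia c, 0
2. not (Dia Box (c and not b) implies Box (c and not b)), 0   [and-rule on 1]
3. Dia c, 0   [and-rule on 1]
4. Dia Box (c and not b), 0   [neg-implies-rule on 2]
5. not Box (c and not b), 0   [neg-implies-rule on 2]
6. c, 1   [Dia-rule on 3: fresh world 1, 0R1]
7. Box (c and not b), 2   [Dia-rule on 4: fresh world 2, 0R2]
8. c and not b, 2   [Box-rule on 7 via 2R2]
9. c, 2   [and-rule on 8]
10. not b, 2   [and-rule on 8]
11. not (c and not b), 3   [neg-Box-rule on 5: fresh world 3, 0R3]
12. b, 3   [neg-and-rule on 11 (branches; this branch)]
Accessibility: 0R0, 0R1, 0R2, 0R3, 1R1, 2R2, 3R3
Complete open branch: satisfiable in S4, hence also in K, T (this S4-model is also a K-model and a T-model).

K, T, S4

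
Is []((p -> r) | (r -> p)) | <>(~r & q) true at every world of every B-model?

Tableau for the negation ~([]((p -> r) | (r -> p)) | <>(~r & q)):
1. ~([]((p -> r) | (r -> p)) | <>(~r & q)), u
2. ~[]((p -> r) | (r -> p)), u
3. ~<>(~r & q), u
4. ~(~r & q), u
5. ~q, u
6. ~((p -> r) | (r -> p)), v
7. ~(p -> r), v
8. ~(r -> p), v
9. p, v
10. ~r, v
11. r, v
12. ~p, v
Accessibility: uRu, uRv, vRu, vRv
Branch closes: r and ~r both at v.
Every branch of the negation's tableau closes; the branch above is one of them.

Valid in B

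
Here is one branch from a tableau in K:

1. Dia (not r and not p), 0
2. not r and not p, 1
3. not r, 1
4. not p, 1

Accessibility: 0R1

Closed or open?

No atom appears with both signs at the same world.

Not closed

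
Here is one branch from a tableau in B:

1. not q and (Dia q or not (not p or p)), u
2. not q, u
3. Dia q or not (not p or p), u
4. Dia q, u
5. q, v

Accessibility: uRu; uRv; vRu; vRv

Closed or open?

No atom appears with both signs at the same world.

Not closed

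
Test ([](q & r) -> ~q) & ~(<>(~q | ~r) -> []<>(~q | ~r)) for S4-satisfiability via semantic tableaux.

1. ([](q & r) -> ~q) & ~(<>(~q | ~r) -> []<>(~q | ~r)), u
2. [](q & r) -> ~q, u
3. ~(<>(~q | ~r) -> []<>(~q | ~r)), u
4. <>(~q | ~r), u
5. ~[]<>(~q | ~r), u
6. ~q, u
7. ~q | ~r, v
8. ~r, v
9. ~<>(~q | ~r), w
10. ~(~q | ~r), w
11. q, w
12. r, w
Accessibility: uRu, uRv, uRw, vRv, wRw

Satisfiable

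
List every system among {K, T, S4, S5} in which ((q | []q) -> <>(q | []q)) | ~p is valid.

T-tableau for the negation ~(((q | []q) -> <>(q | []q)) | ~p):
1. ~(((q | []q) -> <>(q | []q)) | ~p), u
2. ~((q | []q) -> <>(q | []q)), u   [~|-rule on 1]
3. p, u   [~|-rule on 1]
4. q | []q, u   [~->-rule on 2]
5. ~<>(q | []q), u   [~->-rule on 2]
6. ~(q | []q), u   [~<>-rule on 5 via uRu]
7. ~q, u   [~|-rule on 6]
8. ~[]q, u   [~|-rule on 6]
9. []q, u   [|-rule on 4 (branches; this branch)]
10. q, u   [[]-rule on 9 via uRu]
Accessibility: uRu
Branch closes: q and ~q both at u.
Every branch closes (one shown): valid in T, hence also in S4, S5 (every theorem of T is a theorem of S4 and S5).
K-tableau for the negation ~(((q | []q) -> <>(q | []q)) | ~p):
1. ~(((q | []q) -> <>(q | []q)) | ~p), u
2. ~((q | []q) -> <>(q | []q)), u   [~|-rule on 1]
3. p, u   [~|-rule on 1]
4. q | []q, u   [~->-rule on 2]
5. ~<>(q | []q), u   [~->-rule on 2]
6. []q, u   [|-rule on 4 (branches; this branch)]
Complete open branch: countermodel on a K-frame, so not valid in K.

T, S4, S5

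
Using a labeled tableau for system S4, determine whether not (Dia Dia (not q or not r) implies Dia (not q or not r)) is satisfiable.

Unsatisfiable

1. not (Dia Dia (not q or not r) implies Dia (not q or not r)), u
2. Dia Dia (not q or not r), u
3. not Dia (not q or not r), u
4. not (not q or not r), u
5. q, u
6. r, u
7. Dia (not q or not r), v
8. not (not q or not r), v
9. q, v
10. r, v
11. not q or not r, w
12. not (not q or not r), w
13. q, w
14. r, w
15. not r, w
Accessibility: uRu, uRv, uRw, vRv, vRw, wRw
Branch closes: r and not r both at w.
(One branch shown.) All branches close.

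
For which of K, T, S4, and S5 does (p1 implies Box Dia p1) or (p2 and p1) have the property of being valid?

S5-tableau for the negation not ((p1 implies Box Dia p1) or (p2 and p1)):
1. not ((p1 implies Box Dia p1) or (p2 and p1)), 0
2. not (p1 implies Box Dia p1), 0   [neg-or-rule on 1]
3. not (p2 and p1), 0   [neg-or-rule on 1]
4. p1, 0   [neg-implies-rule on 2]
5. not Box Dia p1, 0   [neg-implies-rule on 2]
6. not p2, 0   [neg-and-rule on 3 (branches; this branch)]
7. not Dia p1, 1   [neg-Box-rule on 5: fresh world 1, 0R1]
8. not p1, 0   [neg-Dia-rule on 7 via 1R0]
Accessibility: 0R0, 0R1, 1R0, 1R1
Branch closes: p1 and not p1 both at 0.
Every branch closes (one shown): valid in S5.
S4-tableau for the negation not ((p1 implies Box Dia p1) or (p2 and p1)):
1. not ((p1 implies Box Dia p1) or (p2 and p1)), 0
2. not (p1 implies Box Dia p1), 0   [neg-or-rule on 1]
3. not (p2 and p1), 0   [neg-or-rule on 1]
4. p1, 0   [neg-implies-rule on 2]
5. not Box Dia p1, 0   [neg-implies-rule on 2]
6. not p2, 0   [neg-and-rule on 3 (branches; this branch)]
7. not Dia p1, 1   [neg-Box-rule on 5: fresh world 1, 0R1]
8. not p1, 1   [neg-Dia-rule on 7 via 1R1]
Accessibility: 0R0, 0R1, 1R1
Complete open branch: countermodel on an S4-frame, so not valid in S4, nor in K, T (the same frame is also a K-frame and a T-frame).

S5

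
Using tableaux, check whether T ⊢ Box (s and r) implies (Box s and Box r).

Yes, valid

Tableau for the negation not (Box (s and r) implies (Box s and Box r)):
1. not (Box (s and r) implies (Box s and Box r)), w0
2. Box (s and r), w0
3. not (Box s and Box r), w0
4. s and r, w0
5. s, w0
6. r, w0
7. not Box r, w0
8. not r, w1
9. s and r, w1
10. s, w1
11. r, w1
Accessibility: w0Rw0, w0Rw1, w1Rw1
Branch closes: r and not r both at w1.
All branches of the negation close; one closing branch shown above.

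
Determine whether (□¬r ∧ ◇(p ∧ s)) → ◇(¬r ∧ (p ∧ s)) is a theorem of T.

Tableau for the negation ¬((□¬r ∧ ◇(p ∧ s)) → ◇(¬r ∧ (p ∧ s))):
1. ¬((□¬r ∧ ◇(p ∧ s)) → ◇(¬r ∧ (p ∧ s))), w0
2. □¬r ∧ ◇(p ∧ s), w0   [¬→-rule on 1]
3. ¬◇(¬r ∧ (p ∧ s)), w0   [¬→-rule on 1]
4. □¬r, w0   [∧-rule on 2]
5. ◇(p ∧ s), w0   [∧-rule on 2]
6. ¬(¬r ∧ (p ∧ s)), w0   [¬◇-rule on 3 via w0Rw0]
7. ¬r, w0   [□-rule on 4 via w0Rw0]
8. ¬(p ∧ s), w0   [¬∧-rule on 6 (branches; this branch)]
9. ¬s, w0   [¬∧-rule on 8 (branches; this branch)]
10. p ∧ s, w1   [◇-rule on 5: fresh world w1, w0Rw1]
11. p, w1   [∧-rule on 10]
12. s, w1   [∧-rule on 10]
13. ¬(¬r ∧ (p ∧ s)), w1   [¬◇-rule on 3 via w0Rw1]
14. ¬r, w1   [□-rule on 4 via w0Rw1]
15. ¬(p ∧ s), w1   [¬∧-rule on 13 (branches; this branch)]
16. ¬s, w1   [¬∧-rule on 15 (branches; this branch)]
Accessibility: w0Rw0, w0Rw1, w1Rw1
Branch closes: s and ¬s both at w1.
All branches of the negation close; one closing branch shown above.

Yes, valid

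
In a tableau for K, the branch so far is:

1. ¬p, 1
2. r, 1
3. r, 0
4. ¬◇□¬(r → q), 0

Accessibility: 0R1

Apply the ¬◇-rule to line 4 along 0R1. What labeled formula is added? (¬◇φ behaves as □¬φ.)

¬□¬(r → q), 1

¬◇φ behaves as □¬φ: propagate the negated body to each accessible world.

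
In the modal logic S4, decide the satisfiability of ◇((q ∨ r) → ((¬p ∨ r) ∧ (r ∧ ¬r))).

1. ◇((q ∨ r) → ((¬p ∨ r) ∧ (r ∧ ¬r))), w0
2. (q ∨ r) → ((¬p ∨ r) ∧ (r ∧ ¬r)), w1
3. ¬(q ∨ r), w1
4. ¬q, w1
5. ¬r, w1
Accessibility: w0Rw0, w0Rw1, w1Rw1

Satisfiable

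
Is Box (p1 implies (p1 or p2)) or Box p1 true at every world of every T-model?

Tableau for the negation not (Box (p1 implies (p1 or p2)) or Box p1):
1. not (Box (p1 implies (p1 or p2)) or Box p1), w0
2. not Box (p1 implies (p1 or p2)), w0   [neg-or-rule on 1]
3. not Box p1, w0   [neg-or-rule on 1]
4. not (p1 implies (p1 or p2)), w1   [neg-Box-rule on 2: fresh world w1, w0Rw1]
5. p1, w1   [neg-implies-rule on 4]
6. not (p1 or p2), w1   [neg-implies-rule on 4]
7. not p1, w1   [neg-or-rule on 6]
8. not p2, w1   [neg-or-rule on 6]
Accessibility: w0Rw0, w0Rw1, w1Rw1
Branch closes: p1 and not p1 both at w1.
Every branch of the negation's tableau closes; the branch above is one of them.

Yes, valid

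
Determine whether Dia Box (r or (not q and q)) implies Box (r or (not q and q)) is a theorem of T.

Tableau for the negation not (Dia Box (r or (not q and q)) implies Box (r or (not q and q))):
1. not (Dia Box (r or (not q and q)) implies Box (r or (not q and q))), 0
2. Dia Box (r or (not q and q)), 0
3. not Box (r or (not q and q)), 0
4. Box (r or (not q and q)), 1
5. r or (not q and q), 1
6. r, 1
7. not (r or (not q and q)), 2
8. not r, 2
9. not (not q and q), 2
10. not q, 2
Accessibility: 0R0, 0R1, 0R2, 1R1, 2R2
The negation has an open branch (countermodel exists).

Not valid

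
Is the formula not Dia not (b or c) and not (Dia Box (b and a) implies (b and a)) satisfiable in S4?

1. not Dia not (b or c) and not (Dia Box (b and a) implies (b and a)), u
2. not Dia not (b or c), u   [and-rule on 1]
3. not (Dia Box (b and a) implies (b and a)), u   [and-rule on 1]
4. Dia Box (b and a), u   [neg-implies-rule on 3]
5. not (b and a), u   [neg-implies-rule on 3]
6. b or c, u   [neg-Dia-rule on 2 via uRu]
7. not a, u   [neg-and-rule on 5 (branches; this branch)]
8. c, u   [or-rule on 6 (branches; this branch)]
9. Box (b and a), v   [Dia-rule on 4: fresh world v, uRv]
10. b or c, v   [neg-Dia-rule on 2 via uRv]
11. b and a, v   [Box-rule on 9 via vRv]
12. b, v   [and-rule on 11]
13. a, v   [and-rule on 11]
14. c, v   [or-rule on 10 (branches; this branch)]
Accessibility: uRu, uRv, vRv

Satisfiable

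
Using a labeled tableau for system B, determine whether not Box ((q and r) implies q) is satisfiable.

Unsatisfiable (every branch closes)

1. not Box ((q and r) implies q), w0
2. not ((q and r) implies q), w1
3. q and r, w1
4. not q, w1
5. q, w1
6. r, w1
Accessibility: w0Rw0, w0Rw1, w1Rw0, w1Rw1
Branch closes: q and not q both at w1.
All branches of the tableau close; one closing branch shown above.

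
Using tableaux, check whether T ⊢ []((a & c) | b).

Tableau for the negation ~[]((a & c) | b):
1. ~[]((a & c) | b), u
2. ~((a & c) | b), v
3. ~(a & c), v
4. ~b, v
5. ~c, v
Accessibility: uRu, uRv, vRv
The negation has an open branch (countermodel exists).

No, not valid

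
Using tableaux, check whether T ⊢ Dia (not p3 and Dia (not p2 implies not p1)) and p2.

Not valid

Tableau for the negation not (Dia (not p3 and Dia (not p2 implies not p1)) and p2):
1. not (Dia (not p3 and Dia (not p2 implies not p1)) and p2), w0
2. not p2, w0   [neg-and-rule on 1 (branches; this branch)]
Accessibility: w0Rw0
The negation has an open branch (countermodel exists).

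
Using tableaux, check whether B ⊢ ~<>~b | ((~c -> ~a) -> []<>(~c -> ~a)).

Tableau for the negation ~(~<>~b | ((~c -> ~a) -> []<>(~c -> ~a))):
1. ~(~<>~b | ((~c -> ~a) -> []<>(~c -> ~a))), w0
2. <>~b, w0   [~|-rule on 1]
3. ~((~c -> ~a) -> []<>(~c -> ~a)), w0   [~|-rule on 1]
4. ~c -> ~a, w0   [~->-rule on 3]
5. ~[]<>(~c -> ~a), w0   [~->-rule on 3]
6. ~a, w0   [->-rule on 4 (branches; this branch)]
7. ~b, w1   [<>-rule on 2: fresh world w1, w0Rw1]
8. ~<>(~c -> ~a), w2   [~[]-rule on 5: fresh world w2, w0Rw2]
9. ~(~c -> ~a), w0   [~<>-rule on 8 via w2Rw0]
10. ~c, w0   [~->-rule on 9]
11. a, w0   [~->-rule on 9]
Accessibility: w0Rw0, w0Rw1, w0Rw2, w1Rw0, w1Rw1, w2Rw0, w2Rw2
Branch closes: a and ~a both at w0.
All branches of the negation close; one closing branch shown above.

Valid in B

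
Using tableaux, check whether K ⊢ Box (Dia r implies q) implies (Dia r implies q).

Invalid (countermodel exists)

Tableau for the negation not (Box (Dia r implies q) implies (Dia r implies q)):
1. not (Box (Dia r implies q) implies (Dia r implies q)), u
2. Box (Dia r implies q), u
3. not (Dia r implies q), u
4. Dia r, u
5. not q, u
6. r, v
7. Dia r implies q, v
8. q, v
Accessibility: uRv
The negation has an open branch (countermodel exists).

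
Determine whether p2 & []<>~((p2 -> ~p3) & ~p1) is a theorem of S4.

Tableau for the negation ~(p2 & []<>~((p2 -> ~p3) & ~p1)):
1. ~(p2 & []<>~((p2 -> ~p3) & ~p1)), 0
2. ~[]<>~((p2 -> ~p3) & ~p1), 0   [~&-rule on 1 (branches; this branch)]
3. ~<>~((p2 -> ~p3) & ~p1), 1   [~[]-rule on 2: fresh world 1, 0R1]
4. (p2 -> ~p3) & ~p1, 1   [~<>-rule on 3 via 1R1]
5. p2 -> ~p3, 1   [&-rule on 4]
6. ~p1, 1   [&-rule on 4]
7. ~p3, 1   [->-rule on 5 (branches; this branch)]
Accessibility: 0R0, 0R1, 1R1
The negation has an open branch (countermodel exists).

No, not valid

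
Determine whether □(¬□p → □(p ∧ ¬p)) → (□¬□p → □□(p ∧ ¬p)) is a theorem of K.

Valid

Tableau for the negation ¬(□(¬□p → □(p ∧ ¬p)) → (□¬□p → □□(p ∧ ¬p))):
1. ¬(□(¬□p → □(p ∧ ¬p)) → (□¬□p → □□(p ∧ ¬p))), u
2. □(¬□p → □(p ∧ ¬p)), u
3. ¬(□¬□p → □□(p ∧ ¬p)), u
4. □¬□p, u
5. ¬□□(p ∧ ¬p), u
6. ¬□(p ∧ ¬p), v
7. ¬□p → □(p ∧ ¬p), v
8. ¬□p, v
9. □p, v
10. ¬(p ∧ ¬p), w
11. p, w
12. ¬p, x
13. p, x
Accessibility: uRv, vRw, vRx
Branch closes: p and ¬p both at x.
Every branch of the negation's tableau closes; the branch above is one of them.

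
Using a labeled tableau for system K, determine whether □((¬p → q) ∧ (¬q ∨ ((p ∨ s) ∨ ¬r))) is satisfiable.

1. □((¬p → q) ∧ (¬q ∨ ((p ∨ s) ∨ ¬r))), 0

Satisfiable (open branch found)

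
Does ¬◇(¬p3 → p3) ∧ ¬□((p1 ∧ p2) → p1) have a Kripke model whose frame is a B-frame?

Unsatisfiable

1. ¬◇(¬p3 → p3) ∧ ¬□((p1 ∧ p2) → p1), 0
2. ¬◇(¬p3 → p3), 0
3. ¬□((p1 ∧ p2) → p1), 0
4. ¬(¬p3 → p3), 0
5. ¬p3, 0
6. ¬((p1 ∧ p2) → p1), 1
7. p1 ∧ p2, 1
8. ¬p1, 1
9. p1, 1
10. p2, 1
Accessibility: 0R0, 0R1, 1R0, 1R1
Branch closes: p1 and ¬p1 both at 1.
All branches of the tableau close; one closing branch shown above.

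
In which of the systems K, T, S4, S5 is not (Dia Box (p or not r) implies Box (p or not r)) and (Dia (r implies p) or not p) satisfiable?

S4-tableau for the formula:
1. not (Dia Box (p or not r) implies Box (p or not r)) and (Dia (r implies p) or not p), 0
2. not (Dia Box (p or not r) implies Box (p or not r)), 0   [and-rule on 1]
3. Dia (r implies p) or not p, 0   [and-rule on 1]
4. Dia Box (p or not r), 0   [neg-implies-rule on 2]
5. not Box (p or not r), 0   [neg-implies-rule on 2]
6. not p, 0   [or-rule on 3 (branches; this branch)]
7. Box (p or not r), 1   [Dia-rule on 4: fresh world 1, 0R1]
8. p or not r, 1   [Box-rule on 7 via 1R1]
9. not r, 1   [or-rule on 8 (branches; this branch)]
10. not (p or not r), 2   [neg-Box-rule on 5: fresh world 2, 0R2]
11. not p, 2   [neg-or-rule on 10]
12. r, 2   [neg-or-rule on 10]
Accessibility: 0R0, 0R1, 0R2, 1R1, 2R2
Complete open branch: satisfiable in S4, hence also in K, T (this S4-model is also a K-model and a T-model).
S5-tableau for the formula:
1. not (Dia Box (p or not r) implies Box (p or not r)) and (Dia (r implies p) or not p), 0
2. not (Dia Box (p or not r) implies Box (p or not r)), 0   [and-rule on 1]
3. Dia (r implies p) or not p, 0   [and-rule on 1]
4. Dia Box (p or not r), 0   [neg-implies-rule on 2]
5. not Box (p or not r), 0   [neg-implies-rule on 2]
6. not p, 0   [or-rule on 3 (branches; this branch)]
7. Box (p or not r), 1   [Dia-rule on 4: fresh world 1, 0R1]
8. p or not r, 0   [Box-rule on 7 via 1R0]
9. p or not r, 1   [Box-rule on 7 via 1R1]
10. not r, 0   [or-rule on 8 (branches; this branch)]
11. not r, 1   [or-rule on 9 (branches; this branch)]
12. not (p or not r), 2   [neg-Box-rule on 5: fresh world 2, 0R2]
13. not p, 2   [neg-or-rule on 12]
14. r, 2   [neg-or-rule on 12]
15. p or not r, 2   [Box-rule on 7 via 1R2]
16. not r, 2   [or-rule on 15 (branches; this branch)]
Accessibility: 0R0, 0R1, 0R2, 1R0, 1R1, 1R2, 2R0, 2R1, 2R2
Branch closes: r and not r both at 2.
Every branch closes (one shown): unsatisfiable in S5.

K, T, S4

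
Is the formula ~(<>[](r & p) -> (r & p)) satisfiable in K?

1. ~(<>[](r & p) -> (r & p)), w0
2. <>[](r & p), w0   [~->-rule on 1]
3. ~(r & p), w0   [~->-rule on 1]
4. ~p, w0   [~&-rule on 3 (branches; this branch)]
5. [](r & p), w1   [<>-rule on 2: fresh world w1, w0Rw1]
Accessibility: w0Rw1

Satisfiable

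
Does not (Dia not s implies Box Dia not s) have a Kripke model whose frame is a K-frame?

1. not (Dia not s implies Box Dia not s), 0
2. Dia not s, 0
3. not Box Dia not s, 0
4. not s, 1
5. not Dia not s, 2
Accessibility: 0R1, 0R2

Satisfiable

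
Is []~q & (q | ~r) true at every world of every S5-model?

Not valid

Tableau for the negation ~([]~q & (q | ~r)):
1. ~([]~q & (q | ~r)), w0
2. ~(q | ~r), w0
3. ~q, w0
4. r, w0
Accessibility: w0Rw0
The negation has an open branch (countermodel exists).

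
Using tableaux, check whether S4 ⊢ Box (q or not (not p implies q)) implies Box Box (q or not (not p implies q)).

Valid in S4

Tableau for the negation not (Box (q or not (not p implies q)) implies Box Box (q or not (not p implies q))):
1. not (Box (q or not (not p implies q)) implies Box Box (q or not (not p implies q))), 0
2. Box (q or not (not p implies q)), 0
3. not Box Box (q or not (not p implies q)), 0
4. q or not (not p implies q), 0
5. not (not p implies q), 0
6. not p, 0
7. not q, 0
8. not Box (q or not (not p implies q)), 1
9. q or not (not p implies q), 1
10. not (not p implies q), 1
11. not p, 1
12. not q, 1
13. not (q or not (not p implies q)), 2
14. not q, 2
15. not p implies q, 2
16. q or not (not p implies q), 2
17. p, 2
18. not (not p implies q), 2
19. not p, 2
Accessibility: 0R0, 0R1, 0R2, 1R1, 1R2, 2R2
Branch closes: p and not p both at 2.
All branches of the negation close; one closing branch shown above.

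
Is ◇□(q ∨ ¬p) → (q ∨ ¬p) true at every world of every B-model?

Valid

Tableau for the negation ¬(◇□(q ∨ ¬p) → (q ∨ ¬p)):
1. ¬(◇□(q ∨ ¬p) → (q ∨ ¬p)), w0
2. ◇□(q ∨ ¬p), w0
3. ¬(q ∨ ¬p), w0
4. ¬q, w0
5. p, w0
6. □(q ∨ ¬p), w1
7. q ∨ ¬p, w0
8. q ∨ ¬p, w1
9. ¬p, w0
Accessibility: w0Rw0, w0Rw1, w1Rw0, w1Rw1
Branch closes: p and ¬p both at w0.
All branches of the negation close; one closing branch shown above.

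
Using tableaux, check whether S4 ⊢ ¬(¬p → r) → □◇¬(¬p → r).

Not valid

Tableau for the negation ¬(¬(¬p → r) → □◇¬(¬p → r)):
1. ¬(¬(¬p → r) → □◇¬(¬p → r)), u
2. ¬(¬p → r), u
3. ¬□◇¬(¬p → r), u
4. ¬p, u
5. ¬r, u
6. ¬◇¬(¬p → r), v
7. ¬p → r, v
8. r, v
Accessibility: uRu, uRv, vRv
The negation has an open branch (countermodel exists).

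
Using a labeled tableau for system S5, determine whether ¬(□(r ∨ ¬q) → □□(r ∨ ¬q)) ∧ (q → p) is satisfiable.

1. ¬(□(r ∨ ¬q) → □□(r ∨ ¬q)) ∧ (q → p), w0
2. ¬(□(r ∨ ¬q) → □□(r ∨ ¬q)), w0
3. q → p, w0
4. □(r ∨ ¬q), w0
5. ¬□□(r ∨ ¬q), w0
6. r ∨ ¬q, w0
7. p, w0
8. ¬q, w0
9. ¬□(r ∨ ¬q), w1
10. r ∨ ¬q, w1
11. ¬q, w1
12. ¬(r ∨ ¬q), w2
13. ¬r, w2
14. q, w2
15. r ∨ ¬q, w2
16. ¬q, w2
Accessibility: w0Rw0, w0Rw1, w0Rw2, w1Rw0, w1Rw1, w1Rw2, w2Rw0, w2Rw1, w2Rw2
Branch closes: q and ¬q both at w2.
Every branch closes; the branch above is one of them.

Unsatisfiable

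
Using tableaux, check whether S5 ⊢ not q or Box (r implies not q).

Tableau for the negation not (not q or Box (r implies not q)):
1. not (not q or Box (r implies not q)), w0
2. q, w0
3. not Box (r implies not q), w0
4. not (r implies not q), w1
5. r, w1
6. q, w1
Accessibility: w0Rw0, w0Rw1, w1Rw0, w1Rw1
The negation has an open branch (countermodel exists).

Not valid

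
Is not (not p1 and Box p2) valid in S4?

Invalid (countermodel exists)

Tableau for the negation not p1 and Box p2:
1. not p1 and Box p2, u
2. not p1, u   [and-rule on 1]
3. Box p2, u   [and-rule on 1]
4. p2, u   [Box-rule on 3 via uRu]
Accessibility: uRu
The negation has an open branch (countermodel exists).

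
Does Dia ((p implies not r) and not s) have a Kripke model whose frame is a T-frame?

Yes, satisfiable

1. Dia ((p implies not r) and not s), u
2. (p implies not r) and not s, v
3. p implies not r, v
4. not s, v
5. not r, v
Accessibility: uRu, uRv, vRv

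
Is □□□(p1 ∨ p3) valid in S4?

No, not valid

Tableau for the negation ¬□□□(p1 ∨ p3):
1. ¬□□□(p1 ∨ p3), w0
2. ¬□□(p1 ∨ p3), w1
3. ¬□(p1 ∨ p3), w2
4. ¬(p1 ∨ p3), w3
5. ¬p1, w3
6. ¬p3, w3
Accessibility: w0Rw0, w0Rw1, w0Rw2, w0Rw3, w1Rw1, w1Rw2, w1Rw3, w2Rw2, w2Rw3, w3Rw3
The negation has an open branch (countermodel exists).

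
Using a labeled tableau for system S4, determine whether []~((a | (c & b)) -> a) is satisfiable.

1. []~((a | (c & b)) -> a), w0
2. ~((a | (c & b)) -> a), w0
3. a | (c & b), w0
4. ~a, w0
5. c & b, w0
6. c, w0
7. b, w0
Accessibility: w0Rw0

Satisfiable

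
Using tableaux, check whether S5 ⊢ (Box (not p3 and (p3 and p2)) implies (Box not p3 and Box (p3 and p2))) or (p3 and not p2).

Tableau for the negation not ((Box (not p3 and (p3 and p2)) implies (Box not p3 and Box (p3 and p2))) or (p3 and not p2)):
1. not ((Box (not p3 and (p3 and p2)) implies (Box not p3 and Box (p3 and p2))) or (p3 and not p2)), w0
2. not (Box (not p3 and (p3 and p2)) implies (Box not p3 and Box (p3 and p2))), w0   [neg-or-rule on 1]
3. not (p3 and not p2), w0   [neg-or-rule on 1]
4. Box (not p3 and (p3 and p2)), w0   [neg-implies-rule on 2]
5. not (Box not p3 and Box (p3 and p2)), w0   [neg-implies-rule on 2]
6. not p3 and (p3 and p2), w0   [Box-rule on 4 via w0Rw0]
7. not p3, w0   [and-rule on 6]
8. p3 and p2, w0   [and-rule on 6]
9. p3, w0   [and-rule on 8]
10. p2, w0   [and-rule on 8]
Accessibility: w0Rw0
Branch closes: p3 and not p3 both at w0.
All branches of the negation close; one closing branch shown above.

Yes, valid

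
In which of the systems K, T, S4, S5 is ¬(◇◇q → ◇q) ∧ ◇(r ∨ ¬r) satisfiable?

K, T

S4-tableau for the formula:
1. ¬(◇◇q → ◇q) ∧ ◇(r ∨ ¬r), u
2. ¬(◇◇q → ◇q), u
3. ◇(r ∨ ¬r), u
4. ◇◇q, u
5. ¬◇q, u
6. ¬q, u
7. r ∨ ¬r, v
8. ¬q, v
9. ¬r, v
10. ◇q, w
11. ¬q, w
12. q, x
13. ¬q, x
Accessibility: uRu, uRv, uRw, uRx, vRv, wRw, wRx, xRx
Branch closes: q and ¬q both at x.
Every branch closes (one shown): unsatisfiable in S4, hence also in S5 (every S5-frame is an S4-frame).
T-tableau for the formula:
1. ¬(◇◇q → ◇q) ∧ ◇(r ∨ ¬r), u
2. ¬(◇◇q → ◇q), u
3. ◇(r ∨ ¬r), u
4. ◇◇q, u
5. ¬◇q, u
6. ¬q, u
7. r ∨ ¬r, v
8. ¬q, v
9. ¬r, v
10. ◇q, w
11. ¬q, w
12. q, x
Accessibility: uRu, uRv, uRw, vRv, wRw, wRx, xRx
Complete open branch: satisfiable in T, hence also in K (this T-model is also a K-model).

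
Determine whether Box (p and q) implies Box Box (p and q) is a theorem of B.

Tableau for the negation not (Box (p and q) implies Box Box (p and q)):
1. not (Box (p and q) implies Box Box (p and q)), u
2. Box (p and q), u   [neg-implies-rule on 1]
3. not Box Box (p and q), u   [neg-implies-rule on 1]
4. p and q, u   [Box-rule on 2 via uRu]
5. p, u   [and-rule on 4]
6. q, u   [and-rule on 4]
7. not Box (p and q), v   [neg-Box-rule on 3: fresh world v, uRv]
8. p and q, v   [Box-rule on 2 via uRv]
9. p, v   [and-rule on 8]
10. q, v   [and-rule on 8]
11. not (p and q), w   [neg-Box-rule on 7: fresh world w, vRw]
12. not q, w   [neg-and-rule on 11 (branches; this branch)]
Accessibility: uRu, uRv, vRu, vRv, vRw, wRv, wRw
The negation has an open branch (countermodel exists).

No, not valid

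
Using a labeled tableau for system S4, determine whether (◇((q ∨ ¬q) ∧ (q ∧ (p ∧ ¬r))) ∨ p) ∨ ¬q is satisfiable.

1. (◇((q ∨ ¬q) ∧ (q ∧ (p ∧ ¬r))) ∨ p) ∨ ¬q, 0
2. ¬q, 0
Accessibility: 0R0

Yes, satisfiable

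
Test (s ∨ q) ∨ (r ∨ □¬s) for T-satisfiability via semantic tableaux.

1. (s ∨ q) ∨ (r ∨ □¬s), u
2. r ∨ □¬s, u
3. □¬s, u
4. ¬s, u
Accessibility: uRu

Satisfiable (open branch found)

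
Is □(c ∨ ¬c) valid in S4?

Yes, valid

Tableau for the negation ¬□(c ∨ ¬c):
1. ¬□(c ∨ ¬c), w0
2. ¬(c ∨ ¬c), w1
3. ¬c, w1
4. c, w1
Accessibility: w0Rw0, w0Rw1, w1Rw1
Branch closes: c and ¬c both at w1.
Every branch of the negation's tableau closes; the branch above is one of them.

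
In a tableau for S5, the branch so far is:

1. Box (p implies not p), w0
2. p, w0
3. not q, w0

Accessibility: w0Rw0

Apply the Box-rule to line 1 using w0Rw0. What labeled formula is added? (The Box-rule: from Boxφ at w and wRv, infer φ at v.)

p implies not p, w0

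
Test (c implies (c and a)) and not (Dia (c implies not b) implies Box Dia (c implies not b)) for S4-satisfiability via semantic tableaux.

1. (c implies (c and a)) and not (Dia (c implies not b) implies Box Dia (c implies not b)), 0
2. c implies (c and a), 0
3. not (Dia (c implies not b) implies Box Dia (c implies not b)), 0
4. Dia (c implies not b), 0
5. not Box Dia (c implies not b), 0
6. c and a, 0
7. c, 0
8. a, 0
9. c implies not b, 1
10. not b, 1
11. not Dia (c implies not b), 2
12. not (c implies not b), 2
13. c, 2
14. b, 2
Accessibility: 0R0, 0R1, 0R2, 1R1, 2R2

Satisfiable (open branch found)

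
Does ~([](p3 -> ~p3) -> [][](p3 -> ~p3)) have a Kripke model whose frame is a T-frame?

Satisfiable (open branch found)

1. ~([](p3 -> ~p3) -> [][](p3 -> ~p3)), w0
2. [](p3 -> ~p3), w0
3. ~[][](p3 -> ~p3), w0
4. p3 -> ~p3, w0
5. ~p3, w0
6. ~[](p3 -> ~p3), w1
7. p3 -> ~p3, w1
8. ~p3, w1
9. ~(p3 -> ~p3), w2
10. p3, w2
Accessibility: w0Rw0, w0Rw1, w1Rw1, w1Rw2, w2Rw2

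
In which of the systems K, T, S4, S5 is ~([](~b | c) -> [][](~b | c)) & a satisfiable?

K, T

T-tableau for the formula:
1. ~([](~b | c) -> [][](~b | c)) & a, u
2. ~([](~b | c) -> [][](~b | c)), u
3. a, u
4. [](~b | c), u
5. ~[][](~b | c), u
6. ~b | c, u
7. c, u
8. ~[](~b | c), v
9. ~b | c, v
10. c, v
11. ~(~b | c), w
12. b, w
13. ~c, w
Accessibility: uRu, uRv, vRv, vRw, wRw
Complete open branch: satisfiable in T, hence also in K (this T-model is also a K-model).
S4-tableau for the formula:
1. ~([](~b | c) -> [][](~b | c)) & a, u
2. ~([](~b | c) -> [][](~b | c)), u
3. a, u
4. [](~b | c), u
5. ~[][](~b | c), u
6. ~b | c, u
7. c, u
8. ~[](~b | c), v
9. ~b | c, v
10. c, v
11. ~(~b | c), w
12. b, w
13. ~c, w
14. ~b | c, w
15. c, w
Accessibility: uRu, uRv, uRw, vRv, vRw, wRw
Branch closes: c and ~c both at w.
Every branch closes (one shown): unsatisfiable in S4, hence also in S5 (every S5-frame is an S4-frame).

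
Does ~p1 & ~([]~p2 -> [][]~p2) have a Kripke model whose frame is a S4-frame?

1. ~p1 & ~([]~p2 -> [][]~p2), u
2. ~p1, u   [&-rule on 1]
3. ~([]~p2 -> [][]~p2), u   [&-rule on 1]
4. []~p2, u   [~->-rule on 3]
5. ~[][]~p2, u   [~->-rule on 3]
6. ~p2, u   [[]-rule on 4 via uRu]
7. ~[]~p2, v   [~[]-rule on 5: fresh world v, uRv]
8. ~p2, v   [[]-rule on 4 via uRv]
9. p2, w   [~[]-rule on 7: fresh world w, vRw]
10. ~p2, w   [[]-rule on 4 via uRw]
Accessibility: uRu, uRv, uRw, vRv, vRw, wRw
Branch closes: p2 and ~p2 both at w.
(One branch shown.) All branches close.

No, unsatisfiable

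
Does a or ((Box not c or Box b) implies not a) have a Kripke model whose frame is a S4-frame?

1. a or ((Box not c or Box b) implies not a), 0
2. (Box not c or Box b) implies not a, 0
3. not a, 0
Accessibility: 0R0

Satisfiable (open branch found)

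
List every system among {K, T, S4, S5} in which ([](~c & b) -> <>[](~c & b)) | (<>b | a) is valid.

T, S4, S5

T-tableau for the negation ~(([](~c & b) -> <>[](~c & b)) | (<>b | a)):
1. ~(([](~c & b) -> <>[](~c & b)) | (<>b | a)), u
2. ~([](~c & b) -> <>[](~c & b)), u
3. ~(<>b | a), u
4. [](~c & b), u
5. ~<>[](~c & b), u
6. ~<>b, u
7. ~a, u
8. ~c & b, u
9. ~c, u
10. b, u
11. ~[](~c & b), u
12. ~b, u
Accessibility: uRu
Branch closes: b and ~b both at u.
Every branch closes (one shown): valid in T, hence also in S4, S5 (every theorem of T is a theorem of S4 and S5).
K-tableau for the negation ~(([](~c & b) -> <>[](~c & b)) | (<>b | a)):
1. ~(([](~c & b) -> <>[](~c & b)) | (<>b | a)), u
2. ~([](~c & b) -> <>[](~c & b)), u
3. ~(<>b | a), u
4. [](~c & b), u
5. ~<>[](~c & b), u
6. ~<>b, u
7. ~a, u
Complete open branch: countermodel on a K-frame, so not valid in K.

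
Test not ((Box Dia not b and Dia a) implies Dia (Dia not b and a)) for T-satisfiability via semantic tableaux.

No, unsatisfiable

1. not ((Box Dia not b and Dia a) implies Dia (Dia not b and a)), w0
2. Box Dia not b and Dia a, w0   [neg-implies-rule on 1]
3. not Dia (Dia not b and a), w0   [neg-implies-rule on 1]
4. Box Dia not b, w0   [and-rule on 2]
5. Dia a, w0   [and-rule on 2]
6. not (Dia not b and a), w0   [neg-Dia-rule on 3 via w0Rw0]
7. Dia not b, w0   [Box-rule on 4 via w0Rw0]
8. not a, w0   [neg-and-rule on 6 (branches; this branch)]
9. a, w1   [Dia-rule on 5: fresh world w1, w0Rw1]
10. not (Dia not b and a), w1   [neg-Dia-rule on 3 via w0Rw1]
11. Dia not b, w1   [Box-rule on 4 via w0Rw1]
12. not Dia not b, w1   [neg-and-rule on 10 (branches; this branch)]
13. b, w1   [neg-Dia-rule on 12 via w1Rw1]
14. not b, w2   [Dia-rule on 7: fresh world w2, w0Rw2]
15. not (Dia not b and a), w2   [neg-Dia-rule on 3 via w0Rw2]
16. Dia not b, w2   [Box-rule on 4 via w0Rw2]
17. not a, w2   [neg-and-rule on 15 (branches; this branch)]
18. not b, w3   [Dia-rule on 11: fresh world w3, w1Rw3]
19. b, w3   [neg-Dia-rule on 12 via w1Rw3]
Accessibility: w0Rw0, w0Rw1, w0Rw2, w1Rw1, w1Rw3, w2Rw2, w3Rw3
Branch closes: b and not b both at w3.
All branches of the tableau close; one closing branch shown above.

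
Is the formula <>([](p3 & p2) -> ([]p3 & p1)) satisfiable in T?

Satisfiable

1. <>([](p3 & p2) -> ([]p3 & p1)), w0
2. [](p3 & p2) -> ([]p3 & p1), w1   [<>-rule on 1: fresh world w1, w0Rw1]
3. []p3 & p1, w1   [->-rule on 2 (branches; this branch)]
4. []p3, w1   [&-rule on 3]
5. p1, w1   [&-rule on 3]
6. p3, w1   [[]-rule on 4 via w1Rw1]
Accessibility: w0Rw0, w0Rw1, w1Rw1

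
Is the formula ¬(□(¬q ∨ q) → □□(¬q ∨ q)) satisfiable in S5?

No, unsatisfiable

1. ¬(□(¬q ∨ q) → □□(¬q ∨ q)), u
2. □(¬q ∨ q), u
3. ¬□□(¬q ∨ q), u
4. ¬q ∨ q, u
5. q, u
6. ¬□(¬q ∨ q), v
7. ¬q ∨ q, v
8. q, v
9. ¬(¬q ∨ q), w
10. q, w
11. ¬q, w
Accessibility: uRu, uRv, uRw, vRu, vRv, vRw, wRu, wRv, wRw
Branch closes: q and ¬q both at w.
(One branch shown.) All branches close.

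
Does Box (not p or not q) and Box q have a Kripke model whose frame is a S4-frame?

1. Box (not p or not q) and Box q, w0
2. Box (not p or not q), w0   [and-rule on 1]
3. Box q, w0   [and-rule on 1]
4. not p or not q, w0   [Box-rule on 2 via w0Rw0]
5. q, w0   [Box-rule on 3 via w0Rw0]
6. not p, w0   [or-rule on 4 (branches; this branch)]
Accessibility: w0Rw0

Yes, satisfiable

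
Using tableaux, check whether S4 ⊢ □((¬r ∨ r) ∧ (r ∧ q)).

Tableau for the negation ¬□((¬r ∨ r) ∧ (r ∧ q)):
1. ¬□((¬r ∨ r) ∧ (r ∧ q)), w0
2. ¬((¬r ∨ r) ∧ (r ∧ q)), w1   [¬□-rule on 1: fresh world w1, w0Rw1]
3. ¬(r ∧ q), w1   [¬∧-rule on 2 (branches; this branch)]
4. ¬q, w1   [¬∧-rule on 3 (branches; this branch)]
Accessibility: w0Rw0, w0Rw1, w1Rw1
The negation has an open branch (countermodel exists).

Not valid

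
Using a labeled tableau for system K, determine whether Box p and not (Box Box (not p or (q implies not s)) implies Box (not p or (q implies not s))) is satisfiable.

Satisfiable

1. Box p and not (Box Box (not p or (q implies not s)) implies Box (not p or (q implies not s))), w0
2. Box p, w0
3. not (Box Box (not p or (q implies not s)) implies Box (not p or (q implies not s))), w0
4. Box Box (not p or (q implies not s)), w0
5. not Box (not p or (q implies not s)), w0
6. not (not p or (q implies not s)), w1
7. p, w1
8. not (q implies not s), w1
9. q, w1
10. s, w1
11. Box (not p or (q implies not s)), w1
Accessibility: w0Rw1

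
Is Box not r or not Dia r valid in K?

Not valid

Tableau for the negation not (Box not r or not Dia r):
1. not (Box not r or not Dia r), w0
2. not Box not r, w0
3. Dia r, w0
4. r, w1
5. r, w2
Accessibility: w0Rw1, w0Rw2
The negation has an open branch (countermodel exists).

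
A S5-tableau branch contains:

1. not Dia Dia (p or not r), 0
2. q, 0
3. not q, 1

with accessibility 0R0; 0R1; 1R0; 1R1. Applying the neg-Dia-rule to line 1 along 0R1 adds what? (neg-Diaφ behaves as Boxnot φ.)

neg-Diaφ behaves as Boxnot φ: propagate the negated body to each accessible world.

not Dia (p or not r), 1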